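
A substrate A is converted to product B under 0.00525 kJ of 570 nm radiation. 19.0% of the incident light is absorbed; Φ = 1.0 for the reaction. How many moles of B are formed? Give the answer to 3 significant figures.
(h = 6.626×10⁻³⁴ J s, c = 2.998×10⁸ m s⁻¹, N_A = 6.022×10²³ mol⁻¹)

Photon energy at 570 nm: hc/λ = (6.626×10⁻³⁴)(2.998×10⁸)/(570×10⁻⁹) = 3.485×10⁻¹⁹ J.
Incident energy: 0.00525 kJ = 5.25 J.
Photons incident: 5.25 / 3.485×10⁻¹⁹ = 1.506×10¹⁹, i.e. 1.506×10¹⁹/6.022×10²³ = 2.501×10⁻⁵ mol.
Photons absorbed: 0.190 × 2.501×10⁻⁵ = 4.752×10⁻⁶ mol.
Product: Φ × n_abs = 1.0 × 4.752×10⁻⁶ = 4.752×10⁻⁶ mol.

4.75×10⁻⁶ mol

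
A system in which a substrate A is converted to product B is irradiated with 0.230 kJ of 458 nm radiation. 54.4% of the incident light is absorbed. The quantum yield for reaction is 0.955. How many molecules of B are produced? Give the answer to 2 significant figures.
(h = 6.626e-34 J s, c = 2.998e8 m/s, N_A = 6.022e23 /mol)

2.8e20 molecules

Photon energy at 458 nm: hc/λ = (6.626e-34)(2.998e8)/(458e-9) = 4.337e-19 J.
Incident energy: 0.230 kJ = 230 J.
Photons incident: 230 / 4.337e-19 = 5.303e20, i.e. 5.303e20/6.022e23 = 8.806e-4 mol.
Photons absorbed: 0.544 × 8.806e-4 = 4.790e-4 mol.
Product: Φ × n_abs = 0.955 × 4.790e-4 = 4.574e-4 mol.
As a count: 4.574e-4 × 6.022e23 = 2.8e20.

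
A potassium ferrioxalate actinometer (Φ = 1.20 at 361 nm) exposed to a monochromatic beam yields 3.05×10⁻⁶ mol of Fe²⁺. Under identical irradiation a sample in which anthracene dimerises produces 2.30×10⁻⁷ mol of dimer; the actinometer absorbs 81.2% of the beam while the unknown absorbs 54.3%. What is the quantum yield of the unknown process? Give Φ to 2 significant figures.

Photons absorbed by the actinometer: 3.05×10⁻⁶ / 1.20 = 2.542×10⁻⁶ mol.
Incident flux: 2.542×10⁻⁶ / 0.812 = 3.131×10⁻⁶ einstein.
Absorbed by unknown: 0.543 × 3.131×10⁻⁶ = 1.700×10⁻⁶ mol.
Φ(unknown) = 2.30×10⁻⁷ / 1.700×10⁻⁶ = 0.14.

Φ = 0.14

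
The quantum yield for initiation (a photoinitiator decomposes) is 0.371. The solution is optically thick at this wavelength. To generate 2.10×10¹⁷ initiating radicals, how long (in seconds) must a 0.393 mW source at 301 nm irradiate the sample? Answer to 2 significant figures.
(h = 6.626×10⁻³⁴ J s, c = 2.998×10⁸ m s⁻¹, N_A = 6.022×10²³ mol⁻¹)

t ≈ 950 s

Product: 2.10×10¹⁷ / 6.022×10²³ = 3.487×10⁻⁷ mol.
Photons that must be absorbed: 3.487×10⁻⁷ / 0.371 = 9.399×10⁻⁷ mol.
Photon energy: hc/λ = 6.600×10⁻¹⁹ J; per mole, 3.975×10⁵ J mol⁻¹.
Energy required: 9.399×10⁻⁷ × 3.975×10⁵ = 0.3736 J.
Time: 0.3736 J / 0.000393 W = 950 s.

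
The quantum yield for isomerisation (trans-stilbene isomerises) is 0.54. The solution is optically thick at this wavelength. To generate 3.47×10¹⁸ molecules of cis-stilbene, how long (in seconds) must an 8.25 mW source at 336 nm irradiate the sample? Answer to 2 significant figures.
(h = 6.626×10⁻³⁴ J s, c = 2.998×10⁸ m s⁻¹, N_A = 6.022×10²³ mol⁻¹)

t ≈ 460 s

Product: 3.47×10¹⁸ / 6.022×10²³ = 5.762×10⁻⁶ mol.
Photons that must be absorbed: 5.762×10⁻⁶ / 0.54 = 1.067×10⁻⁵ mol.
Photon energy: hc/λ = 5.912×10⁻¹⁹ J; per mole, 3.560×10⁵ J mol⁻¹.
Energy required: 1.067×10⁻⁵ × 3.560×10⁵ = 3.799 J.
Time: 3.799 J / 0.00825 W = 460 s.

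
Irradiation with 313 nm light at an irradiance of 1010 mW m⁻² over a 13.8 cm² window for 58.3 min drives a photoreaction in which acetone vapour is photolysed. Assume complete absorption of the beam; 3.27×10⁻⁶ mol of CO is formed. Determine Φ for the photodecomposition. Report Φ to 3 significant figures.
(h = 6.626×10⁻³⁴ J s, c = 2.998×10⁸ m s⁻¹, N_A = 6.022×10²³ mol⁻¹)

Photon energy at 313 nm: hc/λ = (6.626×10⁻³⁴)(2.998×10⁸)/(313×10⁻⁹) = 6.347×10⁻¹⁹ J.
Energy delivered: (1010 mW m⁻²)(13.8×10⁻⁴ m²)(3498 s) = 4.876 J.
Photons incident: 4.876 / 6.347×10⁻¹⁹ = 7.682×10¹⁸, i.e. 7.682×10¹⁸/6.022×10²³ = 1.276×10⁻⁵ mol.
Φ = 3.27×10⁻⁶ mol / 1.276×10⁻⁵ mol photons = 0.256.

Φ = 0.256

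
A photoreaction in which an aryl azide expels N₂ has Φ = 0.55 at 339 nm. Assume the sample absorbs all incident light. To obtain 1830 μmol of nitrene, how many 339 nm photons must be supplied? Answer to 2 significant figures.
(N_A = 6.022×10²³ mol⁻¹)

Product: 1830 μmol = 0.00183 mol.
Photons that must be absorbed: 0.00183 / 0.55 = 0.003327 mol.
Photon count: 0.003327 × 6.022×10²³ = 2.0×10²¹.

2.0×10²¹ photons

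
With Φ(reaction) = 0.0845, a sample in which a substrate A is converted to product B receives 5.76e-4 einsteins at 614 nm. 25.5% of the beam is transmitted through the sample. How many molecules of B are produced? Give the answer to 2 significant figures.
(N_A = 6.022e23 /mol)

2.2e19 molecules

Fraction absorbed: 1 − 25.5/100 = 0.7450.
Photons absorbed: 0.7450 × 5.76e-4 = 4.291e-4 mol.
Product: Φ × n_abs = 0.0845 × 4.291e-4 = 3.626e-5 mol.
As a count: 3.626e-5 × 6.022e23 = 2.2e19.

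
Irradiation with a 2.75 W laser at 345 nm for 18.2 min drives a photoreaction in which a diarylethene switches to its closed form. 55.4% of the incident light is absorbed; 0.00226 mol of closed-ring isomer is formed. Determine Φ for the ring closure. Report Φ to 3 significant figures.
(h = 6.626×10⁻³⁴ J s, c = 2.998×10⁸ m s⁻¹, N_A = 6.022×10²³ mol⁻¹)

Photon energy at 345 nm: hc/λ = (6.626×10⁻³⁴)(2.998×10⁸)/(345×10⁻⁹) = 5.758×10⁻¹⁹ J.
Energy delivered: (2.75 W)(1092 s) = 3003 J.
Photons incident: 3003 / 5.758×10⁻¹⁹ = 5.215×10²¹, i.e. 5.215×10²¹/6.022×10²³ = 0.008660 mol.
Photons absorbed: 0.554 × 0.008660 = 0.004798 mol.
Φ = 0.00226 mol / 0.004798 mol photons = 0.471.

Φ = 0.471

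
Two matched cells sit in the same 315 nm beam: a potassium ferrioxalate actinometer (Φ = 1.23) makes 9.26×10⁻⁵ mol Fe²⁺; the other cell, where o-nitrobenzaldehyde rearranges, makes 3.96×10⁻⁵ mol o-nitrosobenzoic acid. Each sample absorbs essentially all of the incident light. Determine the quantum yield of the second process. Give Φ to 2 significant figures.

Φ = 0.53

Photons absorbed by the actinometer: 9.26×10⁻⁵ / 1.23 = 7.528×10⁻⁵ mol.
Φ(unknown) = 3.96×10⁻⁵ / 7.528×10⁻⁵ = 0.53.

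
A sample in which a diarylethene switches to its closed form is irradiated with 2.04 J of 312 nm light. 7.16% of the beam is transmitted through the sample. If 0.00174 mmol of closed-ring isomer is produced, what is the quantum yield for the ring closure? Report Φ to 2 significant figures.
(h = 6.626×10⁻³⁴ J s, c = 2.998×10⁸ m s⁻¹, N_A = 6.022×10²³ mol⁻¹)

Φ = 0.35

Product: 0.00174 mmol = 1.74×10⁻⁶ mol.
Photon energy at 312 nm: hc/λ = (6.626×10⁻³⁴)(2.998×10⁸)/(312×10⁻⁹) = 6.367×10⁻¹⁹ J.
Photons incident: 2.04 / 6.367×10⁻¹⁹ = 3.204×10¹⁸, i.e. 3.204×10¹⁸/6.022×10²³ = 5.320×10⁻⁶ mol.
Fraction absorbed: 1 − 7.16/100 = 0.9284.
Photons absorbed: 0.9284 × 5.320×10⁻⁶ = 4.939×10⁻⁶ mol.
Φ = 1.74×10⁻⁶ mol / 4.939×10⁻⁶ mol photons = 0.35.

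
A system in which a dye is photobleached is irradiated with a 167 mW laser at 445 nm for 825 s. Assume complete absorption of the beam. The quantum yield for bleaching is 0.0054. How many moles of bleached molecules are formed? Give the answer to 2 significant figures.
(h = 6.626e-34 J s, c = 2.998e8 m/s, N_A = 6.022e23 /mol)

2.8e-6 mol

Photon energy at 445 nm: hc/λ = (6.626e-34)(2.998e8)/(445e-9) = 4.464e-19 J.
Energy delivered: (167 mW)(825 s) = 137.8 J.
Photons incident: 137.8 / 4.464e-19 = 3.087e20, i.e. 3.087e20/6.022e23 = 5.126e-4 mol.
Product: Φ × n_abs = 0.0054 × 5.126e-4 = 2.768e-6 mol.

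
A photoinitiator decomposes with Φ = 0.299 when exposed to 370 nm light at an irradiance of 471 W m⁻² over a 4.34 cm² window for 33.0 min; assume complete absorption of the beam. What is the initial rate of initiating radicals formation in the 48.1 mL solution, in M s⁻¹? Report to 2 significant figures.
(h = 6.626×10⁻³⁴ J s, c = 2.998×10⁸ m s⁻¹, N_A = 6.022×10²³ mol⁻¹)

3.9×10⁻⁶ M s⁻¹

Photon energy at 370 nm: hc/λ = (6.626×10⁻³⁴)(2.998×10⁸)/(370×10⁻⁹) = 5.369×10⁻¹⁹ J.
Energy delivered: (471 W m⁻²)(4.34×10⁻⁴ m²)(1980 s) = 404.7 J.
Photons incident: 404.7 / 5.369×10⁻¹⁹ = 7.538×10²⁰, i.e. 7.538×10²⁰/6.022×10²³ = 0.001252 mol.
Product formed: 0.299 × 0.001252 = 3.743×10⁻⁴ mol.
Rate: 3.743×10⁻⁴ mol / (1980 s × 0.0481 L) = 3.9×10⁻⁶ M s⁻¹.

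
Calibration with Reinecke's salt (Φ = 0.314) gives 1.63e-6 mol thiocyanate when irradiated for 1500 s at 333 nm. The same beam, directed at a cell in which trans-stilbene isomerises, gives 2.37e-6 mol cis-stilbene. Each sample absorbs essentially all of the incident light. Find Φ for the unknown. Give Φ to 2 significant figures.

Photons absorbed by the actinometer: 1.63e-6 / 0.314 = 5.191e-6 mol.
Φ(unknown) = 2.37e-6 / 5.191e-6 = 0.46.

Φ = 0.46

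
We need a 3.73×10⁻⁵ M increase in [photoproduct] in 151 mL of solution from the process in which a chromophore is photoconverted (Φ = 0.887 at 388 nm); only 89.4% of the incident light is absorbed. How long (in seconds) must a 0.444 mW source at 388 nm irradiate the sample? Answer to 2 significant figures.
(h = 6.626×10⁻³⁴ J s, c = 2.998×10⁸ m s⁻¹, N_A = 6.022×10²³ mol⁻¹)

Product: (3.73×10⁻⁵ M)(0.151 L) = 5.632×10⁻⁶ mol.
Photons that must be absorbed: 5.632×10⁻⁶ / 0.887 = 6.349×10⁻⁶ mol.
Incident photons needed: 6.349×10⁻⁶ / 0.894 = 7.102×10⁻⁶ mol.
Photon energy: hc/λ = 5.120×10⁻¹⁹ J; per mole, 3.083×10⁵ J mol⁻¹.
Energy required: 7.102×10⁻⁶ × 3.083×10⁵ = 2.190 J.
Time: 2.190 J / 0.000444 W = 4900 s.

t ≈ 4900 s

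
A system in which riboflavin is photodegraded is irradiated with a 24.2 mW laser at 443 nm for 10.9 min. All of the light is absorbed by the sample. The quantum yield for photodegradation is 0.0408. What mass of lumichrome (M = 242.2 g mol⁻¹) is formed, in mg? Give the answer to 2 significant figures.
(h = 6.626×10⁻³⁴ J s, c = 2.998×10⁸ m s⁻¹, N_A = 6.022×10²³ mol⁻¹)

Photon energy at 443 nm: hc/λ = (6.626×10⁻³⁴)(2.998×10⁸)/(443×10⁻⁹) = 4.484×10⁻¹⁹ J.
Energy delivered: (24.2 mW)(654 s) = 15.83 J.
Photons incident: 15.83 / 4.484×10⁻¹⁹ = 3.530×10¹⁹, i.e. 3.530×10¹⁹/6.022×10²³ = 5.862×10⁻⁵ mol.
Product: Φ × n_abs = 0.0408 × 5.862×10⁻⁵ = 2.392×10⁻⁶ mol.
Mass: 2.392×10⁻⁶ × 242.2 = 5.793×10⁻⁴ g = 0.58 mg.

0.58 mg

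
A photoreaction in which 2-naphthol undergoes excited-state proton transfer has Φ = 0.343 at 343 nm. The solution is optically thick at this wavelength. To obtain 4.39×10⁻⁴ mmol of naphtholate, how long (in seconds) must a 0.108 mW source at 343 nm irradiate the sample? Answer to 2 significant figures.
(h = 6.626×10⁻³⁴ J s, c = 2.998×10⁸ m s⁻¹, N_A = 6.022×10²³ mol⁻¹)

t ≈ 4100 s

Product: 4.39×10⁻⁴ mmol = 4.39×10⁻⁷ mol.
Photons that must be absorbed: 4.39×10⁻⁷ / 0.343 = 1.280×10⁻⁶ mol.
Photon energy: hc/λ = 5.791×10⁻¹⁹ J; per mole, 3.487×10⁵ J mol⁻¹.
Energy required: 1.280×10⁻⁶ × 3.487×10⁵ = 0.4463 J.
Time: 0.4463 J / 0.000108 W = 4100 s.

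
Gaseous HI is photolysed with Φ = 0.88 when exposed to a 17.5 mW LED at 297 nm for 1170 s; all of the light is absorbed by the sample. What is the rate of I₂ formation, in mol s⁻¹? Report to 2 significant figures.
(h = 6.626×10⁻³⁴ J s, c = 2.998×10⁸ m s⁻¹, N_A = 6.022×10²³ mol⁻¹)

3.8×10⁻⁸ mol s⁻¹

Photon energy at 297 nm: hc/λ = (6.626×10⁻³⁴)(2.998×10⁸)/(297×10⁻⁹) = 6.688×10⁻¹⁹ J.
Energy delivered: (17.5 mW)(1170 s) = 20.48 J.
Photons incident: 20.48 / 6.688×10⁻¹⁹ = 3.062×10¹⁹, i.e. 3.062×10¹⁹/6.022×10²³ = 5.085×10⁻⁵ mol.
Product formed: 0.88 × 5.085×10⁻⁵ = 4.475×10⁻⁵ mol.
Rate: 4.475×10⁻⁵ / 1170 s = 3.8×10⁻⁸ mol s⁻¹.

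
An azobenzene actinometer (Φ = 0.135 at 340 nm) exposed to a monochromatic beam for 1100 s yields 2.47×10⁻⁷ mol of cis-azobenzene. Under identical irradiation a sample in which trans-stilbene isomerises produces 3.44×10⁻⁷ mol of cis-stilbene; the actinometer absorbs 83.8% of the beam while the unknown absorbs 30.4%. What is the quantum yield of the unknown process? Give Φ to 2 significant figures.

Photons absorbed by the actinometer: 2.47×10⁻⁷ / 0.135 = 1.830×10⁻⁶ mol.
Incident flux: 1.830×10⁻⁶ / 0.838 = 2.184×10⁻⁶ einstein.
Absorbed by unknown: 0.304 × 2.184×10⁻⁶ = 6.639×10⁻⁷ mol.
Φ(unknown) = 3.44×10⁻⁷ / 6.639×10⁻⁷ = 0.52.

Φ = 0.52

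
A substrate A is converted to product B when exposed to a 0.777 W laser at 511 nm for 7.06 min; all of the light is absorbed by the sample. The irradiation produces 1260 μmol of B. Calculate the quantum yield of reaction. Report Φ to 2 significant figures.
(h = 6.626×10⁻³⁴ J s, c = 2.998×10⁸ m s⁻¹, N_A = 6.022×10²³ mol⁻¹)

Product: 1260 μmol = 0.00126 mol.
Photon energy at 511 nm: hc/λ = (6.626×10⁻³⁴)(2.998×10⁸)/(511×10⁻⁹) = 3.887×10⁻¹⁹ J.
Energy delivered: (0.777 W)(423.6 s) = 329.1 J.
Photons incident: 329.1 / 3.887×10⁻¹⁹ = 8.467×10²⁰, i.e. 8.467×10²⁰/6.022×10²³ = 0.001406 mol.
Φ = 0.00126 mol / 0.001406 mol photons = 0.90.

Φ = 0.90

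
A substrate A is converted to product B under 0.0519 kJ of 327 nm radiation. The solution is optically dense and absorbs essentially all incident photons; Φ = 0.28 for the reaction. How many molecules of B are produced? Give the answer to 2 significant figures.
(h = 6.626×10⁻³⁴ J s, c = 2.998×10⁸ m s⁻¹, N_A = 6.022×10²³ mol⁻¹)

Photon energy at 327 nm: hc/λ = (6.626×10⁻³⁴)(2.998×10⁸)/(327×10⁻⁹) = 6.075×10⁻¹⁹ J.
Incident energy: 0.0519 kJ = 51.9 J.
Photons incident: 51.9 / 6.075×10⁻¹⁹ = 8.543×10¹⁹, i.e. 8.543×10¹⁹/6.022×10²³ = 1.419×10⁻⁴ mol.
Product: Φ × n_abs = 0.28 × 1.419×10⁻⁴ = 3.973×10⁻⁵ mol.
As a count: 3.973×10⁻⁵ × 6.022×10²³ = 2.4×10¹⁹.

2.4×10¹⁹ molecules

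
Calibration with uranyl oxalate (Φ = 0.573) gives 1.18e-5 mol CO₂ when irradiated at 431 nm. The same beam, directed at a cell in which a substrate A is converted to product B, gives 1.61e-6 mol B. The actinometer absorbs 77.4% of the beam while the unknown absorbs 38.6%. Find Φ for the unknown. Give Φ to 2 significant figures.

Φ = 0.16

Photons absorbed by the actinometer: 1.18e-5 / 0.573 = 2.059e-5 mol.
Incident flux: 2.059e-5 / 0.774 = 2.660e-5 einstein.
Absorbed by unknown: 0.386 × 2.660e-5 = 1.027e-5 mol.
Φ(unknown) = 1.61e-6 / 1.027e-5 = 0.16.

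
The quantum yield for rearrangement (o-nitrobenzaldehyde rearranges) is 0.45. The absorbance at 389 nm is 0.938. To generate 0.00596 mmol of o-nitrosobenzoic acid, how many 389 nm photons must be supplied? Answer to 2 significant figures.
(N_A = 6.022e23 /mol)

9.0e18 photons

Product: 0.00596 mmol = 5.96e-6 mol.
Photons that must be absorbed: 5.96e-6 / 0.45 = 1.324e-5 mol.
Fraction absorbed: 1 − 10^(−0.938) = 0.8847.
Incident photons needed: 1.324e-5 / 0.8847 = 1.497e-5 mol.
Photon count: 1.497e-5 × 6.022e23 = 9.0e18.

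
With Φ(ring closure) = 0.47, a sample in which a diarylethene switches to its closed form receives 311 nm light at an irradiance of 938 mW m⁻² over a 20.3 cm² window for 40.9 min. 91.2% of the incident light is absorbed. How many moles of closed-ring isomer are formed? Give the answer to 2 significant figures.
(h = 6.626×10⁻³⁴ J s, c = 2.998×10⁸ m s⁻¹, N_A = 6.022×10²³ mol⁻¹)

Photon energy at 311 nm: hc/λ = (6.626×10⁻³⁴)(2.998×10⁸)/(311×10⁻⁹) = 6.387×10⁻¹⁹ J.
Energy delivered: (938 mW m⁻²)(20.3×10⁻⁴ m²)(2454 s) = 4.673 J.
Photons incident: 4.673 / 6.387×10⁻¹⁹ = 7.316×10¹⁸, i.e. 7.316×10¹⁸/6.022×10²³ = 1.215×10⁻⁵ mol.
Photons absorbed: 0.912 × 1.215×10⁻⁵ = 1.108×10⁻⁵ mol.
Product: Φ × n_abs = 0.47 × 1.108×10⁻⁵ = 5.208×10⁻⁶ mol.

5.2×10⁻⁶ mol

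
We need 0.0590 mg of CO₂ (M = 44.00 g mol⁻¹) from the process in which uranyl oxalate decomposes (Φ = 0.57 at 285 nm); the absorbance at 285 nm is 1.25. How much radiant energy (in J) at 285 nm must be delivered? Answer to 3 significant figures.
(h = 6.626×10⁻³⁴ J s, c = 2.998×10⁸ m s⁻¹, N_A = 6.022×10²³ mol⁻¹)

1.05 J

Product: 0.0590 mg / 44.00 g mol⁻¹ = 1.341×10⁻⁶ mol.
Photons that must be absorbed: 1.341×10⁻⁶ / 0.57 = 2.353×10⁻⁶ mol.
Fraction absorbed: 1 − 10^(−1.25) = 0.9438.
Incident photons needed: 2.353×10⁻⁶ / 0.9438 = 2.493×10⁻⁶ mol.
Photon energy: hc/λ = 6.970×10⁻¹⁹ J; per mole, 4.197×10⁵ J mol⁻¹.
Energy required: 2.493×10⁻⁶ × 4.197×10⁵ = 1.05 J.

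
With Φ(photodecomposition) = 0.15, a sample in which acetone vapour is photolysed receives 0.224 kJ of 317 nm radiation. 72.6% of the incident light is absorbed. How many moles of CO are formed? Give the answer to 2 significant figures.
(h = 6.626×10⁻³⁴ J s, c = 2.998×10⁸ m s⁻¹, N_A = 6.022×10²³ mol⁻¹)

6.5×10⁻⁵ mol

Photon energy at 317 nm: hc/λ = (6.626×10⁻³⁴)(2.998×10⁸)/(317×10⁻⁹) = 6.266×10⁻¹⁹ J.
Incident energy: 0.224 kJ = 224 J.
Photons incident: 224 / 6.266×10⁻¹⁹ = 3.575×10²⁰, i.e. 3.575×10²⁰/6.022×10²³ = 5.937×10⁻⁴ mol.
Photons absorbed: 0.726 × 5.937×10⁻⁴ = 4.310×10⁻⁴ mol.
Product: Φ × n_abs = 0.15 × 4.310×10⁻⁴ = 6.465×10⁻⁵ mol.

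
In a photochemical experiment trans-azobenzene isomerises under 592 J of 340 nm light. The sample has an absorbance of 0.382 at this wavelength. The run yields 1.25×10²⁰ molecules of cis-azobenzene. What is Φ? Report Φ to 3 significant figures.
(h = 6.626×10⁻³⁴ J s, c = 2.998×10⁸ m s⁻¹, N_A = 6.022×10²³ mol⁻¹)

Product: 1.25×10²⁰ / 6.022×10²³ = 2.076×10⁻⁴ mol.
Photon energy at 340 nm: hc/λ = (6.626×10⁻³⁴)(2.998×10⁸)/(340×10⁻⁹) = 5.843×10⁻¹⁹ J.
Photons incident: 592 / 5.843×10⁻¹⁹ = 1.013×10²¹, i.e. 1.013×10²¹/6.022×10²³ = 0.001682 mol.
Fraction absorbed: 1 − 10^(−0.382) = 0.5850.
Photons absorbed: 0.5850 × 0.001682 = 9.840×10⁻⁴ mol.
Φ = 2.076×10⁻⁴ mol / 9.840×10⁻⁴ mol photons = 0.211.

Φ = 0.211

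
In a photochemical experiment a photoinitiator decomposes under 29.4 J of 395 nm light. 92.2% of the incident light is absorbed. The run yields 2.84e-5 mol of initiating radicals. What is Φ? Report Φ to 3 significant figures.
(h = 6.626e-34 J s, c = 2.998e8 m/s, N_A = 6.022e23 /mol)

Φ = 0.317

Photon energy at 395 nm: hc/λ = (6.626e-34)(2.998e8)/(395e-9) = 5.029e-19 J.
Photons incident: 29.4 / 5.029e-19 = 5.846e19, i.e. 5.846e19/6.022e23 = 9.708e-5 mol.
Photons absorbed: 0.922 × 9.708e-5 = 8.951e-5 mol.
Φ = 2.84e-5 mol / 8.951e-5 mol photons = 0.317.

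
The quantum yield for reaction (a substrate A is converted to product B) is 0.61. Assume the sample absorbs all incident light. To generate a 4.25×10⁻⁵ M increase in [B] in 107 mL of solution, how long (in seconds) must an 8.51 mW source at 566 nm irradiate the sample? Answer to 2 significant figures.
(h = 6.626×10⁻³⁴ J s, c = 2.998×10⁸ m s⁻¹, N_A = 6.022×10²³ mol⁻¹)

Product: (4.25×10⁻⁵ M)(0.107 L) = 4.548×10⁻⁶ mol.
Photons that must be absorbed: 4.548×10⁻⁶ / 0.61 = 7.456×10⁻⁶ mol.
Photon energy: hc/λ = 3.510×10⁻¹⁹ J; per mole, 2.114×10⁵ J mol⁻¹.
Energy required: 7.456×10⁻⁶ × 2.114×10⁵ = 1.576 J.
Time: 1.576 J / 0.00851 W = 190 s.

t ≈ 190 s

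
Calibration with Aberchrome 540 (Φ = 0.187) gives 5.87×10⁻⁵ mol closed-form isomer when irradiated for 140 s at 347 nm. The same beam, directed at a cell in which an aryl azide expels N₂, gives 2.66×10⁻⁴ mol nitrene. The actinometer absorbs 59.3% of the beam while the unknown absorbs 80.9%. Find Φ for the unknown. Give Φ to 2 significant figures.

Φ = 0.62

Photons absorbed by the actinometer: 5.87×10⁻⁵ / 0.187 = 3.139×10⁻⁴ mol.
Incident flux: 3.139×10⁻⁴ / 0.593 = 5.293×10⁻⁴ einstein.
Absorbed by unknown: 0.809 × 5.293×10⁻⁴ = 4.282×10⁻⁴ mol.
Φ(unknown) = 2.66×10⁻⁴ / 4.282×10⁻⁴ = 0.62.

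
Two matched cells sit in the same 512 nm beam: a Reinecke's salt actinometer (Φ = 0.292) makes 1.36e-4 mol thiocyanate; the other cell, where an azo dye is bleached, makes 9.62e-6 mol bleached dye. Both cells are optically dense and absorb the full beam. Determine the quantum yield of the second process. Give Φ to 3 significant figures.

Φ = 0.0207

Photons absorbed by the actinometer: 1.36e-4 / 0.292 = 4.658e-4 mol.
Φ(unknown) = 9.62e-6 / 4.658e-4 = 0.0207.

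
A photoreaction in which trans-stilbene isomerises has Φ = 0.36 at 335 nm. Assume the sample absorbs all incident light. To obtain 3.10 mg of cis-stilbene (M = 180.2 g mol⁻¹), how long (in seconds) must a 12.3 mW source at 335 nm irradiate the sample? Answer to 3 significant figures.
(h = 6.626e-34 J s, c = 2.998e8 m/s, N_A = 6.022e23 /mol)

Product: 3.10 mg / 180.2 g mol⁻¹ = 1.720e-5 mol.
Photons that must be absorbed: 1.720e-5 / 0.36 = 4.778e-5 mol.
Photon energy: hc/λ = 5.930e-19 J; per mole, 3.571e5 J mol⁻¹.
Energy required: 4.778e-5 × 3.571e5 = 17.06 J.
Time: 17.06 J / 0.0123 W = 1390 s.

t ≈ 1390 s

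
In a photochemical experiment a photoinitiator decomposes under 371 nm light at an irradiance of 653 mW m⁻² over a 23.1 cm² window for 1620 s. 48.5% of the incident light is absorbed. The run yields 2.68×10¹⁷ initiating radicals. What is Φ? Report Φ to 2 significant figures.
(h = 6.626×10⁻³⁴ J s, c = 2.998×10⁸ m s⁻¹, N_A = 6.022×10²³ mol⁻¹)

Product: 2.68×10¹⁷ / 6.022×10²³ = 4.450×10⁻⁷ mol.
Photon energy at 371 nm: hc/λ = (6.626×10⁻³⁴)(2.998×10⁸)/(371×10⁻⁹) = 5.354×10⁻¹⁹ J.
Energy delivered: (653 mW m⁻²)(23.1×10⁻⁴ m²)(1620 s) = 2.444 J.
Photons incident: 2.444 / 5.354×10⁻¹⁹ = 4.565×10¹⁸, i.e. 4.565×10¹⁸/6.022×10²³ = 7.581×10⁻⁶ mol.
Photons absorbed: 0.485 × 7.581×10⁻⁶ = 3.677×10⁻⁶ mol.
Φ = 4.450×10⁻⁷ mol / 3.677×10⁻⁶ mol photons = 0.12.

Φ = 0.12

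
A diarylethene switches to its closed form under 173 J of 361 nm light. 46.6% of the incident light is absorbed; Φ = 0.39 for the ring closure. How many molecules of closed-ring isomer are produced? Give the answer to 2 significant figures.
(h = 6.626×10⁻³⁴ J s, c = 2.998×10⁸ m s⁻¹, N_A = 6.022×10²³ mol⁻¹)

5.7×10¹⁹ molecules

Photon energy at 361 nm: hc/λ = (6.626×10⁻³⁴)(2.998×10⁸)/(361×10⁻⁹) = 5.503×10⁻¹⁹ J.
Photons incident: 173 / 5.503×10⁻¹⁹ = 3.144×10²⁰, i.e. 3.144×10²⁰/6.022×10²³ = 5.221×10⁻⁴ mol.
Photons absorbed: 0.466 × 5.221×10⁻⁴ = 2.433×10⁻⁴ mol.
Product: Φ × n_abs = 0.39 × 2.433×10⁻⁴ = 9.489×10⁻⁵ mol.
As a count: 9.489×10⁻⁵ × 6.022×10²³ = 5.7×10¹⁹.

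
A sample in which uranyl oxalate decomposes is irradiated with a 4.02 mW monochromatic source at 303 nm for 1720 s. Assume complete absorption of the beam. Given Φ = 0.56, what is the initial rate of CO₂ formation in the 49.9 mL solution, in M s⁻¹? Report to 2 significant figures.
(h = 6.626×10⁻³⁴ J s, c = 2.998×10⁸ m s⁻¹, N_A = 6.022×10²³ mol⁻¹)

Photon energy at 303 nm: hc/λ = (6.626×10⁻³⁴)(2.998×10⁸)/(303×10⁻⁹) = 6.556×10⁻¹⁹ J.
Energy delivered: (4.02 mW)(1720 s) = 6.914 J.
Photons incident: 6.914 / 6.556×10⁻¹⁹ = 1.055×10¹⁹, i.e. 1.055×10¹⁹/6.022×10²³ = 1.752×10⁻⁵ mol.
Product formed: 0.56 × 1.752×10⁻⁵ = 9.811×10⁻⁶ mol.
Rate: 9.811×10⁻⁶ mol / (1720 s × 0.0499 L) = 1.1×10⁻⁷ M s⁻¹.

1.1×10⁻⁷ M s⁻¹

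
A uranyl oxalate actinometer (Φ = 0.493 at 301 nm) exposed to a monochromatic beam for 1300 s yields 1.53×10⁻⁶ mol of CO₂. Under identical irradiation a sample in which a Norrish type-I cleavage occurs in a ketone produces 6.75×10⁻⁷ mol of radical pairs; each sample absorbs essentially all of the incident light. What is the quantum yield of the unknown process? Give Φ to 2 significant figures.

Φ = 0.22

Photons absorbed by the actinometer: 1.53×10⁻⁶ / 0.493 = 3.103×10⁻⁶ mol.
Φ(unknown) = 6.75×10⁻⁷ / 3.103×10⁻⁶ = 0.22.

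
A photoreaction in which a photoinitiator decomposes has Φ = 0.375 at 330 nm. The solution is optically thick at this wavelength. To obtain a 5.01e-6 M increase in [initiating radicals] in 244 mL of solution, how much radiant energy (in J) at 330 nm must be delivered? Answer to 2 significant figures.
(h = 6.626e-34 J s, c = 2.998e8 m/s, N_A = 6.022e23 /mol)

Product: (5.01e-6 M)(0.244 L) = 1.222e-6 mol.
Photons that must be absorbed: 1.222e-6 / 0.375 = 3.259e-6 mol.
Photon energy: hc/λ = 6.020e-19 J; per mole, 3.625e5 J mol⁻¹.
Energy required: 3.259e-6 × 3.625e5 = 1.2 J.

1.2 J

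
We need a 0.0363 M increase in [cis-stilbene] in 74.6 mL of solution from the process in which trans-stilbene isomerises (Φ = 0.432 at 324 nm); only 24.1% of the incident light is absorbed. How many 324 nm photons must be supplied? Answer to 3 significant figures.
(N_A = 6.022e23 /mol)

Product: (0.0363 M)(0.0746 L) = 0.002708 mol.
Photons that must be absorbed: 0.002708 / 0.432 = 0.006269 mol.
Incident photons needed: 0.006269 / 0.241 = 0.02601 mol.
Photon count: 0.02601 × 6.022e23 = 1.57e22.

1.57e22 photons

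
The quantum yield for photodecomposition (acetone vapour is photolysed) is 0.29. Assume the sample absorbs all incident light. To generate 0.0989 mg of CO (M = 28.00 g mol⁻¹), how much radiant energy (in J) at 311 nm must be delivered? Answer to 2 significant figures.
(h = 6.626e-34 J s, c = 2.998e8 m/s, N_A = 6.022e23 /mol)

Product: 0.0989 mg / 28.00 g mol⁻¹ = 3.532e-6 mol.
Photons that must be absorbed: 3.532e-6 / 0.29 = 1.218e-5 mol.
Photon energy: hc/λ = 6.387e-19 J; per mole, 3.846e5 J mol⁻¹.
Energy required: 1.218e-5 × 3.846e5 = 4.7 J.

4.7 J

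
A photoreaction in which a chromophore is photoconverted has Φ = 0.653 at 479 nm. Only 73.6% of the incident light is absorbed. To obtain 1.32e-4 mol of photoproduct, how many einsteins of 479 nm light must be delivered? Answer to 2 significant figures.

2.7e-4 einstein

Photons that must be absorbed: 1.32e-4 / 0.653 = 2.021e-4 mol.
Incident photons needed: 2.021e-4 / 0.736 = 2.746e-4 mol.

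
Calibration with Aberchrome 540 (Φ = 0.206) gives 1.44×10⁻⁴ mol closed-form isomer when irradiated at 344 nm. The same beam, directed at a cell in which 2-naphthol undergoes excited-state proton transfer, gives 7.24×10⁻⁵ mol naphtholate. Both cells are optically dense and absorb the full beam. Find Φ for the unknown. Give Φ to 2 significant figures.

Photons absorbed by the actinometer: 1.44×10⁻⁴ / 0.206 = 6.990×10⁻⁴ mol.
Φ(unknown) = 7.24×10⁻⁵ / 6.990×10⁻⁴ = 0.10.

Φ = 0.10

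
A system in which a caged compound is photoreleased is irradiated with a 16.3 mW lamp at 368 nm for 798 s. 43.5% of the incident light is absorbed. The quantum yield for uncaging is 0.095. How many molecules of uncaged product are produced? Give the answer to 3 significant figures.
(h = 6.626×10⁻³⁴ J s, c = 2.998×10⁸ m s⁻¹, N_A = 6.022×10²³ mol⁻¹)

9.96×10¹⁷ molecules

Photon energy at 368 nm: hc/λ = (6.626×10⁻³⁴)(2.998×10⁸)/(368×10⁻⁹) = 5.398×10⁻¹⁹ J.
Energy delivered: (16.3 mW)(798 s) = 13.01 J.
Photons incident: 13.01 / 5.398×10⁻¹⁹ = 2.410×10¹⁹, i.e. 2.410×10¹⁹/6.022×10²³ = 4.002×10⁻⁵ mol.
Photons absorbed: 0.435 × 4.002×10⁻⁵ = 1.741×10⁻⁵ mol.
Product: Φ × n_abs = 0.095 × 1.741×10⁻⁵ = 1.654×10⁻⁶ mol.
As a count: 1.654×10⁻⁶ × 6.022×10²³ = 9.96×10¹⁷.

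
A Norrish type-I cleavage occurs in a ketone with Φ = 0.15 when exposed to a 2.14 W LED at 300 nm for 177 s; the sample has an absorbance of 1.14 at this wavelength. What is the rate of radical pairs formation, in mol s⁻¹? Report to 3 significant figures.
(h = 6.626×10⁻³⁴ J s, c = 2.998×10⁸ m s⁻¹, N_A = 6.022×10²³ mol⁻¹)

Photon energy at 300 nm: hc/λ = (6.626×10⁻³⁴)(2.998×10⁸)/(300×10⁻⁹) = 6.622×10⁻¹⁹ J.
Energy delivered: (2.14 W)(177 s) = 378.8 J.
Photons incident: 378.8 / 6.622×10⁻¹⁹ = 5.720×10²⁰, i.e. 5.720×10²⁰/6.022×10²³ = 9.499×10⁻⁴ mol.
Fraction absorbed: 1 − 10^(−1.14) = 0.9276.
Photons absorbed: 0.9276 × 9.499×10⁻⁴ = 8.811×10⁻⁴ mol.
Product formed: 0.15 × 8.811×10⁻⁴ = 1.322×10⁻⁴ mol.
Rate: 1.322×10⁻⁴ / 177 s = 7.47×10⁻⁷ mol s⁻¹.

7.47×10⁻⁷ mol s⁻¹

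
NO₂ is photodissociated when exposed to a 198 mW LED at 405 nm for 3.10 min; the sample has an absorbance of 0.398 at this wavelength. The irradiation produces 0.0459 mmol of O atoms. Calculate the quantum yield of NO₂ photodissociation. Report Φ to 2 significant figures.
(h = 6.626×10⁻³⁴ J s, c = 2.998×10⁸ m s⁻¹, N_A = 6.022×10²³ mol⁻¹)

Product: 0.0459 mmol = 4.59×10⁻⁵ mol.
Photon energy at 405 nm: hc/λ = (6.626×10⁻³⁴)(2.998×10⁸)/(405×10⁻⁹) = 4.905×10⁻¹⁹ J.
Energy delivered: (198 mW)(186 s) = 36.83 J.
Photons incident: 36.83 / 4.905×10⁻¹⁹ = 7.509×10¹⁹, i.e. 7.509×10¹⁹/6.022×10²³ = 1.247×10⁻⁴ mol.
Fraction absorbed: 1 − 10^(−0.398) = 0.6001.
Photons absorbed: 0.6001 × 1.247×10⁻⁴ = 7.483×10⁻⁵ mol.
Φ = 4.59×10⁻⁵ mol / 7.483×10⁻⁵ mol photons = 0.61.

Φ = 0.61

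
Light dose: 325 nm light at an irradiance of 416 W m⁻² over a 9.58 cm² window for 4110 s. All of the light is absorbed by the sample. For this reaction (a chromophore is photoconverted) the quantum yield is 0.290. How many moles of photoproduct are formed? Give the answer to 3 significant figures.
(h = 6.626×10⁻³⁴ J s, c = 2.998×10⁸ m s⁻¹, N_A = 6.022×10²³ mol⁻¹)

Photon energy at 325 nm: hc/λ = (6.626×10⁻³⁴)(2.998×10⁸)/(325×10⁻⁹) = 6.112×10⁻¹⁹ J.
Energy delivered: (416 W m⁻²)(9.58×10⁻⁴ m²)(4110 s) = 1638 J.
Photons incident: 1638 / 6.112×10⁻¹⁹ = 2.680×10²¹, i.e. 2.680×10²¹/6.022×10²³ = 0.004450 mol.
Product: Φ × n_abs = 0.290 × 0.004450 = 0.001291 mol.

0.00129 mol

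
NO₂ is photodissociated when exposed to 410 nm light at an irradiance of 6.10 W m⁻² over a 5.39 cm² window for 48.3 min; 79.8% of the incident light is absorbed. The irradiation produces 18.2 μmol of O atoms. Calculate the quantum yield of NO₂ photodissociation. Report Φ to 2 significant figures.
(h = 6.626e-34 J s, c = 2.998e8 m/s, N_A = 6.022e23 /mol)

Product: 18.2 μmol = 1.82e-5 mol.
Photon energy at 410 nm: hc/λ = (6.626e-34)(2.998e8)/(410e-9) = 4.845e-19 J.
Energy delivered: (6.10 W m⁻²)(5.39e-4 m²)(2898 s) = 9.528 J.
Photons incident: 9.528 / 4.845e-19 = 1.967e19, i.e. 1.967e19/6.022e23 = 3.266e-5 mol.
Photons absorbed: 0.798 × 3.266e-5 = 2.606e-5 mol.
Φ = 1.82e-5 mol / 2.606e-5 mol photons = 0.70.

Φ = 0.70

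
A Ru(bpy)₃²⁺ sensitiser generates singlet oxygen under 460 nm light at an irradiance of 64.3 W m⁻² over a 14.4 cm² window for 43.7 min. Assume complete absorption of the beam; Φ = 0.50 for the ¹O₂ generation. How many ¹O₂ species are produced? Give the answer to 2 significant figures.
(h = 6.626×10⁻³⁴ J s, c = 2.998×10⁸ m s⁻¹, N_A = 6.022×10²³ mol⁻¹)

Photon energy at 460 nm: hc/λ = (6.626×10⁻³⁴)(2.998×10⁸)/(460×10⁻⁹) = 4.318×10⁻¹⁹ J.
Energy delivered: (64.3 W m⁻²)(14.4×10⁻⁴ m²)(2622 s) = 242.8 J.
Photons incident: 242.8 / 4.318×10⁻¹⁹ = 5.623×10²⁰, i.e. 5.623×10²⁰/6.022×10²³ = 9.337×10⁻⁴ mol.
Product: Φ × n_abs = 0.50 × 9.337×10⁻⁴ = 4.669×10⁻⁴ mol.
As a count: 4.669×10⁻⁴ × 6.022×10²³ = 2.8×10²⁰.

2.8×10²⁰ species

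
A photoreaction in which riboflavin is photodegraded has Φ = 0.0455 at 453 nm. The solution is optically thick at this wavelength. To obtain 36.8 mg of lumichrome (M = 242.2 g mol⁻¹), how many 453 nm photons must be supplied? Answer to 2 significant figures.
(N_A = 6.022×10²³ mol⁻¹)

Product: 36.8 mg / 242.2 g mol⁻¹ = 1.519×10⁻⁴ mol.
Photons that must be absorbed: 1.519×10⁻⁴ / 0.0455 = 0.003338 mol.
Photon count: 0.003338 × 6.022×10²³ = 2.0×10²¹.

2.0×10²¹ photons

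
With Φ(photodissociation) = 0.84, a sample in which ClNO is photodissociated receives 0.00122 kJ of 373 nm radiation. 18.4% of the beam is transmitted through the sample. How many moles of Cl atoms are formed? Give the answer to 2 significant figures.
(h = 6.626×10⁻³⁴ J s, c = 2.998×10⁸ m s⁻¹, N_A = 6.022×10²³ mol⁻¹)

2.6×10⁻⁶ mol

Photon energy at 373 nm: hc/λ = (6.626×10⁻³⁴)(2.998×10⁸)/(373×10⁻⁹) = 5.326×10⁻¹⁹ J.
Incident energy: 0.00122 kJ = 1.22 J.
Photons incident: 1.22 / 5.326×10⁻¹⁹ = 2.291×10¹⁸, i.e. 2.291×10¹⁸/6.022×10²³ = 3.804×10⁻⁶ mol.
Fraction absorbed: 1 − 18.4/100 = 0.8160.
Photons absorbed: 0.8160 × 3.804×10⁻⁶ = 3.104×10⁻⁶ mol.
Product: Φ × n_abs = 0.84 × 3.104×10⁻⁶ = 2.607×10⁻⁶ mol.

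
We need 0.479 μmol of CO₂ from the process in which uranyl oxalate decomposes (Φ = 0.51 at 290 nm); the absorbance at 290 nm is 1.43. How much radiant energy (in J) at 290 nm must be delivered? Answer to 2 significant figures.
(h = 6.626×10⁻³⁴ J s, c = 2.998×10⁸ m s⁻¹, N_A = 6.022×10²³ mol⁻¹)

0.40 J

Product: 0.479 μmol = 4.79×10⁻⁷ mol.
Photons that must be absorbed: 4.79×10⁻⁷ / 0.51 = 9.392×10⁻⁷ mol.
Fraction absorbed: 1 − 10^(−1.43) = 0.9628.
Incident photons needed: 9.392×10⁻⁷ / 0.9628 = 9.755×10⁻⁷ mol.
Photon energy: hc/λ = 6.850×10⁻¹⁹ J; per mole, 4.125×10⁵ J mol⁻¹.
Energy required: 9.755×10⁻⁷ × 4.125×10⁵ = 0.40 J.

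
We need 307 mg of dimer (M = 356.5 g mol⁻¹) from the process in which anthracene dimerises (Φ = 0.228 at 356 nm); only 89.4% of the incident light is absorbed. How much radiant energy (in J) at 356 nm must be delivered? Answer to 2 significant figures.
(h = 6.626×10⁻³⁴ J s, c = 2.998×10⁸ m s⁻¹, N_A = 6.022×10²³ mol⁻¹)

1400 J

Product: 307 mg / 356.5 g mol⁻¹ = 8.612×10⁻⁴ mol.
Photons that must be absorbed: 8.612×10⁻⁴ / 0.228 = 0.003777 mol.
Incident photons needed: 0.003777 / 0.894 = 0.004225 mol.
Photon energy: hc/λ = 5.580×10⁻¹⁹ J; per mole, 3.360×10⁵ J mol⁻¹.
Energy required: 0.004225 × 3.360×10⁵ = 1400 J.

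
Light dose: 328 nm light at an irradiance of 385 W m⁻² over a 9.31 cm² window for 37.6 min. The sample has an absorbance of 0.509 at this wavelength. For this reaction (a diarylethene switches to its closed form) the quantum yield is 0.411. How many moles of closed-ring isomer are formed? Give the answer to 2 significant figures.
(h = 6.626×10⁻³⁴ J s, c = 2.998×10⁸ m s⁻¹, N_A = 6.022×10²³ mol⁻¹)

Photon energy at 328 nm: hc/λ = (6.626×10⁻³⁴)(2.998×10⁸)/(328×10⁻⁹) = 6.056×10⁻¹⁹ J.
Energy delivered: (385 W m⁻²)(9.31×10⁻⁴ m²)(2256 s) = 808.6 J.
Photons incident: 808.6 / 6.056×10⁻¹⁹ = 1.335×10²¹, i.e. 1.335×10²¹/6.022×10²³ = 0.002217 mol.
Fraction absorbed: 1 − 10^(−0.509) = 0.6903.
Photons absorbed: 0.6903 × 0.002217 = 0.001530 mol.
Product: Φ × n_abs = 0.411 × 0.001530 = 6.288×10⁻⁴ mol.

6.3×10⁻⁴ mol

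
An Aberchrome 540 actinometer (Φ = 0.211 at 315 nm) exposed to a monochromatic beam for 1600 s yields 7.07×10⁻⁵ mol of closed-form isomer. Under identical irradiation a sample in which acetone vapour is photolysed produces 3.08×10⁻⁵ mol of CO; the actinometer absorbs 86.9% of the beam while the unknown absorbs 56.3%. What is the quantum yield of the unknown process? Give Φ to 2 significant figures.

Φ = 0.14

Photons absorbed by the actinometer: 7.07×10⁻⁵ / 0.211 = 3.351×10⁻⁴ mol.
Incident flux: 3.351×10⁻⁴ / 0.869 = 3.856×10⁻⁴ einstein.
Absorbed by unknown: 0.563 × 3.856×10⁻⁴ = 2.171×10⁻⁴ mol.
Φ(unknown) = 3.08×10⁻⁵ / 2.171×10⁻⁴ = 0.14.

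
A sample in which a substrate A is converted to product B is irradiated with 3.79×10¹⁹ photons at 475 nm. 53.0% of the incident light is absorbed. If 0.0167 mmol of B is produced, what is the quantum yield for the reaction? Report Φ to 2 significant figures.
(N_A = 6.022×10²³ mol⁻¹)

Product: 0.0167 mmol = 1.67×10⁻⁵ mol.
Moles of photons: 3.79×10¹⁹ / 6.022×10²³ = 6.294×10⁻⁵ mol.
Photons absorbed: 0.530 × 6.294×10⁻⁵ = 3.336×10⁻⁵ mol.
Φ = 1.67×10⁻⁵ mol / 3.336×10⁻⁵ mol photons = 0.50.

Φ = 0.50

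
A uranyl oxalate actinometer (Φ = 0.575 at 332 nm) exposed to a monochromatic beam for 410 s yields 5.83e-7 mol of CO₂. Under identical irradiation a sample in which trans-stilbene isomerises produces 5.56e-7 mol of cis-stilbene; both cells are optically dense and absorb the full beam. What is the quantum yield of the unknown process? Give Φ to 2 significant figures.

Photons absorbed by the actinometer: 5.83e-7 / 0.575 = 1.014e-6 mol.
Φ(unknown) = 5.56e-7 / 1.014e-6 = 0.55.

Φ = 0.55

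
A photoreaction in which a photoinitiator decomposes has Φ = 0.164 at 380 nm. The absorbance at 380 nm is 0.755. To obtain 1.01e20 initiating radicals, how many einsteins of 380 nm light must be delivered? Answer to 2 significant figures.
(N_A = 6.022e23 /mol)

0.0012 einstein

Product: 1.01e20 / 6.022e23 = 1.677e-4 mol.
Photons that must be absorbed: 1.677e-4 / 0.164 = 0.001023 mol.
Fraction absorbed: 1 − 10^(−0.755) = 0.8242.
Incident photons needed: 0.001023 / 0.8242 = 0.001241 mol.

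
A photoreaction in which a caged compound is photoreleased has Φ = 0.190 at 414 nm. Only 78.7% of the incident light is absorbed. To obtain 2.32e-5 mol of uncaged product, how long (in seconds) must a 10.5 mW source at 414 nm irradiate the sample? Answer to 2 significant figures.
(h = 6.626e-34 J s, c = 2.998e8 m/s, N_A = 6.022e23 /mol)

t ≈ 4300 s

Photons that must be absorbed: 2.32e-5 / 0.190 = 1.221e-4 mol.
Incident photons needed: 1.221e-4 / 0.787 = 1.551e-4 mol.
Photon energy: hc/λ = 4.798e-19 J; per mole, 2.889e5 J mol⁻¹.
Energy required: 1.551e-4 × 2.889e5 = 44.81 J.
Time: 44.81 J / 0.0105 W = 4300 s.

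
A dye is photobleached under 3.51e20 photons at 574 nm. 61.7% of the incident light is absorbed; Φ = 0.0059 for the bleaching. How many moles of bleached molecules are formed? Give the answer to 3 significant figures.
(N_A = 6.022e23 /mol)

Moles of photons: 3.51e20 / 6.022e23 = 5.829e-4 mol.
Photons absorbed: 0.617 × 5.829e-4 = 3.596e-4 mol.
Product: Φ × n_abs = 0.0059 × 3.596e-4 = 2.122e-6 mol.

2.12e-6 mol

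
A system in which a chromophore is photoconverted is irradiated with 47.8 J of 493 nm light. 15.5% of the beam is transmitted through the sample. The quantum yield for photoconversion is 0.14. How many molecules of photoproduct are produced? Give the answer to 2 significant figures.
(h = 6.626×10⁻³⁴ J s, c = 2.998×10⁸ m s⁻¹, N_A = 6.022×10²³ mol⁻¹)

Photon energy at 493 nm: hc/λ = (6.626×10⁻³⁴)(2.998×10⁸)/(493×10⁻⁹) = 4.029×10⁻¹⁹ J.
Photons incident: 47.8 / 4.029×10⁻¹⁹ = 1.186×10²⁰, i.e. 1.186×10²⁰/6.022×10²³ = 1.969×10⁻⁴ mol.
Fraction absorbed: 1 − 15.5/100 = 0.8450.
Photons absorbed: 0.8450 × 1.969×10⁻⁴ = 1.664×10⁻⁴ mol.
Product: Φ × n_abs = 0.14 × 1.664×10⁻⁴ = 2.330×10⁻⁵ mol.
As a count: 2.330×10⁻⁵ × 6.022×10²³ = 1.4×10¹⁹.

1.4×10¹⁹ molecules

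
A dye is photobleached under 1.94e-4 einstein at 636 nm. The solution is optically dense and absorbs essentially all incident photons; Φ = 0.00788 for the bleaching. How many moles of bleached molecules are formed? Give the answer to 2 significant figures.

1.5e-6 mol

Product: Φ × n_abs = 0.00788 × 1.94e-4 = 1.529e-6 mol.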